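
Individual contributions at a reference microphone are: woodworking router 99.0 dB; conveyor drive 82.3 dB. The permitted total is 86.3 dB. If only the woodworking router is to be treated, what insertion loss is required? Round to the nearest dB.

Everything except the woodworking router sums to 10^(82.3/10) = 1.698e+08 in linear terms, 82.30 dB.
The limit corresponds to 10^(86.3/10) = 4.266e+08; subtracting the fixed part leaves 2.568e+08 for the woodworking router, i.e. 84.10 dB.
So the woodworking router must be reduced from 99.0 to 84.10 dB: IL = 14.90 dB.

15 dB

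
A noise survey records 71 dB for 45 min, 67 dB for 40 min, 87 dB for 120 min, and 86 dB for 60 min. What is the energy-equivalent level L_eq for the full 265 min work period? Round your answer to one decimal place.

L_eq = 10·log₁₀[(1/T)·Σ tᵢ·10^(Lᵢ/10)] with T = 265 min.
Σ tᵢ·10^(Lᵢ/10) = 45·10^(71/10) + 40·10^(67/10) + 120·10^(87/10) + 60·10^(86/10) = 8.480e+10.
L_eq = 10·log₁₀(8.480e+10/265) = 85.05 dB.

85.1 dB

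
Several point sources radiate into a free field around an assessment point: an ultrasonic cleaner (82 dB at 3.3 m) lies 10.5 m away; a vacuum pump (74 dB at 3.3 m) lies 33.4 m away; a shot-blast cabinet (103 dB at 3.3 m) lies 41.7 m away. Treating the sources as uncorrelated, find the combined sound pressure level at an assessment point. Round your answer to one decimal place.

Propagate each source to the receiver with L = L_ref − 20·log₁₀(r/r_ref), then add intensities.
ultrasonic cleaner: 82 − 20·log₁₀(10.5/3.3) = 82 − 10.05 = 71.95 dB.
vacuum pump: 74 − 20·log₁₀(33.4/3.3) = 74 − 20.10 = 53.90 dB.
shot-blast cabinet: 103 − 20·log₁₀(41.7/3.3) = 103 − 22.03 = 80.97 dB.
Σ 10^(L/10) = 1.409e+08 → L_total = 10·log₁₀(1.409e+08) = 81.49 dB.

81.5 dB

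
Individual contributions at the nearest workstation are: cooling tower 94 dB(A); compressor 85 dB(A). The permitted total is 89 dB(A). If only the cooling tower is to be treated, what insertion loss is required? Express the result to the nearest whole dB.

7 dB

The untreated sources together contribute 10^(85/10) = 3.162e+08, i.e. 85.00 dB(A).
The limit corresponds to 10^(89/10) = 7.943e+08; subtracting the fixed part leaves 4.781e+08 for the cooling tower, i.e. 86.80 dB(A).
Required insertion loss = 94 − 86.80 = 7.20 dB.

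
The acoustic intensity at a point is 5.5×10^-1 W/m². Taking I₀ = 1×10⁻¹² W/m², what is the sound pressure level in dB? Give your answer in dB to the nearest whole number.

Dividing by I₀ shifts the exponent by 12: I/I₀ = 5.5×10^11.
L = 10·(0.7404 + 11) = 117.40 dB.

117 dB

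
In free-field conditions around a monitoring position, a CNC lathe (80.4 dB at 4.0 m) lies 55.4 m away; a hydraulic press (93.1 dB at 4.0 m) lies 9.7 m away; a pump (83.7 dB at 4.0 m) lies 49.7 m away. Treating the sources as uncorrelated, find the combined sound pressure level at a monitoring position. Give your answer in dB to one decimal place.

85.4 dB

Propagate each source to the receiver with L = L_ref − 20·log₁₀(r/r_ref), then add intensities.
CNC lathe: 80.4 − 20·log₁₀(55.4/4.0) = 80.4 − 22.83 = 57.57 dB.
hydraulic press: 93.1 − 20·log₁₀(9.7/4.0) = 93.1 − 7.69 = 85.41 dB.
pump: 83.7 − 20·log₁₀(49.7/4.0) = 83.7 − 21.89 = 61.81 dB.
Σ 10^(L/10) = 3.493e+08 → L_total = 10·log₁₀(3.493e+08) = 85.43 dB.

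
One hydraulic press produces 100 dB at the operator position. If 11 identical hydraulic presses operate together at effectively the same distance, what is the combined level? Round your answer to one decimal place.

With 11 equal, uncorrelated contributions the intensity is 11× that of one unit, giving a rise of 10·log₁₀ 11.
L_total = 100 + 10·log₁₀(11) = 100 + 10.414 = 110.41 dB.

110.4 dB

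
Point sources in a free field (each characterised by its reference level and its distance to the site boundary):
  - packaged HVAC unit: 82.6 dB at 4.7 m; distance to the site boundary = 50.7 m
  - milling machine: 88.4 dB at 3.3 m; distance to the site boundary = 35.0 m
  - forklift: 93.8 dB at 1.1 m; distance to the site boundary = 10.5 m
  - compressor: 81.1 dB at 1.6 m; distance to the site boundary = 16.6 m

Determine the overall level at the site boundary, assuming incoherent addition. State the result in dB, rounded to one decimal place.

75.5 dB

First find each source's level at the receiver (point-source: −20·log₁₀(r/r_ref)), then combine on an intensity basis.
packaged HVAC unit: 82.6 − 20·log₁₀(50.7/4.7) = 82.6 − 20.66 = 61.94 dB.
milling machine: 88.4 − 20·log₁₀(35.0/3.3) = 88.4 − 20.51 = 67.89 dB.
forklift: 93.8 − 20·log₁₀(10.5/1.1) = 93.8 − 19.60 = 74.20 dB.
compressor: 81.1 − 20·log₁₀(16.6/1.6) = 81.1 − 20.32 = 60.78 dB.
Σ 10^(L/10) = 3.524e+07 → L_total = 10·log₁₀(3.524e+07) = 75.47 dB.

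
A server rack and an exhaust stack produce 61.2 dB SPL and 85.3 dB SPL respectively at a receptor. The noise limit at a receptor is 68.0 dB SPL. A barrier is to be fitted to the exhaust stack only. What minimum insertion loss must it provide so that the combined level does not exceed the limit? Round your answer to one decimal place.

18.3 dB

Fixed contribution from the other source: Σ 10^(L/10) = 10^(61.2/10) = 1.318e+06 (61.20 dB SPL).
The limit corresponds to 10^(68.0/10) = 6.310e+06; subtracting the fixed part leaves 4.991e+06 for the exhaust stack, i.e. 66.98 dB SPL.
Required insertion loss = 85.3 − 66.98 = 18.32 dB.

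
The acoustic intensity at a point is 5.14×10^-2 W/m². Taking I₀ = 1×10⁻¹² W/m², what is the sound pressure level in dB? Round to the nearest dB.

Dividing by I₀ shifts the exponent by 12: I/I₀ = 5.14×10^10.
L = 10·(0.7110 + 10) = 107.11 dB.

107 dB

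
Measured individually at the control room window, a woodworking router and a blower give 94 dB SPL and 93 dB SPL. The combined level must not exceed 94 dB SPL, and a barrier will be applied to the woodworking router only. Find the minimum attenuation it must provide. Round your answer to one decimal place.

6.9 dB

Everything except the woodworking router sums to 10^(93/10) = 1.995e+09 in linear terms, 93.00 dB SPL.
The limit corresponds to 10^(94/10) = 2.512e+09; subtracting the fixed part leaves 5.166e+08 for the woodworking router, i.e. 87.13 dB SPL.
Required insertion loss = 94 − 87.13 = 6.87 dB.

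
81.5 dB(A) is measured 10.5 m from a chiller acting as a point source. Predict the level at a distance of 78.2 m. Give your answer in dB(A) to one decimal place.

64.1 dB(A)

Spherical spreading from a point source gives a 20·log₁₀(r₂/r₁) drop.
L₂ = 81.5 − 20·log₁₀(78.2/10.5) = 81.5 − 17.440 = 64.06 dB(A).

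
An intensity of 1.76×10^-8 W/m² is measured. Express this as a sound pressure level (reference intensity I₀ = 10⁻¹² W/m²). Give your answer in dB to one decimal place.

L = 10·log₁₀(I/I₀) = 10·log₁₀(1.76×10^-8/10⁻¹²) = 10·log₁₀(1.76×10^4).
L = 10·(0.2455 + 4) = 42.46 dB.

42.5 dB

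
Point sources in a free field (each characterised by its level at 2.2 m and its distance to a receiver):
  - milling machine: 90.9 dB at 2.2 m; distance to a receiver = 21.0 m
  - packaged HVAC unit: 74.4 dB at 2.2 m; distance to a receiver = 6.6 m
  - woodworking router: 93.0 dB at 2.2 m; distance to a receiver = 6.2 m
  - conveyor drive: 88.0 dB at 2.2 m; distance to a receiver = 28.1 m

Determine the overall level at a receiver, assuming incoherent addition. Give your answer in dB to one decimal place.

84.3 dB

Propagate each source to the receiver with L = L_ref − 20·log₁₀(r/r_ref), then add intensities.
milling machine: 90.9 − 20·log₁₀(21.0/2.2) = 90.9 − 19.60 = 71.30 dB.
packaged HVAC unit: 74.4 − 20·log₁₀(6.6/2.2) = 74.4 − 9.54 = 64.86 dB.
woodworking router: 93.0 − 20·log₁₀(6.2/2.2) = 93.0 − 9.00 = 84.00 dB.
conveyor drive: 88.0 − 20·log₁₀(28.1/2.2) = 88.0 − 22.13 = 65.87 dB.
Σ 10^(L/10) = 2.717e+08 → L_total = 10·log₁₀(2.717e+08) = 84.34 dB.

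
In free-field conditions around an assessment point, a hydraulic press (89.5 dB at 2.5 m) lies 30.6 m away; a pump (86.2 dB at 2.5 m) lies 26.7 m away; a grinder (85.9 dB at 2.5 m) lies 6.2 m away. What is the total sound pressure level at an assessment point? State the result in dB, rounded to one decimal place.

First find each source's level at the receiver (point-source: −20·log₁₀(r/r_ref)), then combine on an intensity basis.
hydraulic press: 89.5 − 20·log₁₀(30.6/2.5) = 89.5 − 21.76 = 67.74 dB.
pump: 86.2 − 20·log₁₀(26.7/2.5) = 86.2 − 20.57 = 65.63 dB.
grinder: 85.9 − 20·log₁₀(6.2/2.5) = 85.9 − 7.89 = 78.01 dB.
Σ 10^(L/10) = 7.286e+07 → L_total = 10·log₁₀(7.286e+07) = 78.62 dB.

78.6 dB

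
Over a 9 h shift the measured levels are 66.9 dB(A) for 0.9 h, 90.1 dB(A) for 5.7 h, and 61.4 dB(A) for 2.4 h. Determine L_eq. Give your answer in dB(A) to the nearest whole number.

The energy average is taken in the linear domain: L_eq = 10·log₁₀[(Σ tᵢ·10^(Lᵢ/10))/T], T = 9 h.
Σ tᵢ·10^(Lᵢ/10) = 0.9·10^(66.9/10) + 5.7·10^(90.1/10) + 2.4·10^(61.4/10) = 5.840e+09.
L_eq = 10·log₁₀(5.840e+09/9) = 88.12 dB(A).

88 dB(A)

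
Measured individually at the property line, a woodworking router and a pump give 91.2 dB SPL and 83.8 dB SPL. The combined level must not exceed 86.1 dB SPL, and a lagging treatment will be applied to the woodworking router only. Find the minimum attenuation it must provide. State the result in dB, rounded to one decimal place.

9.0 dB

Fixed contribution from the other source: Σ 10^(L/10) = 10^(83.8/10) = 2.399e+08 (83.80 dB SPL).
To meet 86.1 dB SPL overall, the treated woodworking router may contribute at most 10^(86.1/10) − 2.399e+08 = 1.675e+08, i.e. 82.24 dB SPL.
Required insertion loss = 91.2 − 82.24 = 8.96 dB.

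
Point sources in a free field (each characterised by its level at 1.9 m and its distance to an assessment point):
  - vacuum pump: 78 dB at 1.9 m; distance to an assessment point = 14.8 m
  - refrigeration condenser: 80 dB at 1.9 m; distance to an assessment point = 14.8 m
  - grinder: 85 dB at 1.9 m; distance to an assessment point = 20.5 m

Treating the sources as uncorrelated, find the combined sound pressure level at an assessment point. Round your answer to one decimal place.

67.3 dB

Propagate each source to the receiver with L = L_ref − 20·log₁₀(r/r_ref), then add intensities.
vacuum pump: 78 − 20·log₁₀(14.8/1.9) = 78 − 17.83 = 60.17 dB.
refrigeration condenser: 80 − 20·log₁₀(14.8/1.9) = 80 − 17.83 = 62.17 dB.
grinder: 85 − 20·log₁₀(20.5/1.9) = 85 − 20.66 = 64.34 dB.
Σ 10^(L/10) = 5.404e+06 → L_total = 10·log₁₀(5.404e+06) = 67.33 dB.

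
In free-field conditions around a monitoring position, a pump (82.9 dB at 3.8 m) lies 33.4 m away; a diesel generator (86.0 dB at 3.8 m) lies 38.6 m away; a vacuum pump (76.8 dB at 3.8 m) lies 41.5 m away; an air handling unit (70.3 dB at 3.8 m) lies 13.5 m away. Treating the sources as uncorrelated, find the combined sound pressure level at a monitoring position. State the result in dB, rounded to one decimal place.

Apply inverse-square spreading to bring every level to the receiver, then sum 10^(L/10).
pump: 82.9 − 20·log₁₀(33.4/3.8) = 82.9 − 18.88 = 64.02 dB.
diesel generator: 86.0 − 20·log₁₀(38.6/3.8) = 86.0 − 20.14 = 65.86 dB.
vacuum pump: 76.8 − 20·log₁₀(41.5/3.8) = 76.8 − 20.77 = 56.03 dB.
air handling unit: 70.3 − 20·log₁₀(13.5/3.8) = 70.3 − 11.01 = 59.29 dB.
Σ 10^(L/10) = 7.632e+06 → L_total = 10·log₁₀(7.632e+06) = 68.83 dB.

68.8 dB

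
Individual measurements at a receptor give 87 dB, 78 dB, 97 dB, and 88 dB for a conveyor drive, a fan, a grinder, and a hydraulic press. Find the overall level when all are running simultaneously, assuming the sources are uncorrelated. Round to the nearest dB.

Incoherent sources combine by intensity addition: L_total = 10·log₁₀(Σ 10^(L_i/10)).
Σ 10^(L/10) = 10^(87/10) + 10^(78/10) + 10^(97/10) + 10^(88/10) = 6.207e+09.
L_total = 10·log₁₀(6.207e+09) = 97.93 dB.

98 dB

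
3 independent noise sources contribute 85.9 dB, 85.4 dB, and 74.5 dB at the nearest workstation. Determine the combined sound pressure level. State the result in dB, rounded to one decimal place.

For uncorrelated sources the intensities add, so convert each level to linear form, sum, and take 10·log₁₀ of the total.
Σ 10^(L/10) = 10^(85.9/10) + 10^(85.4/10) + 10^(74.5/10) = 7.640e+08.
L_total = 10·log₁₀(7.640e+08) = 88.83 dB.

88.8 dB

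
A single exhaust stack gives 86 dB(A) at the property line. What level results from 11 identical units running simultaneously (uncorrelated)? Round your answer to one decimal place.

N identical incoherent sources raise the level by 10·log₁₀ N.
L_total = 86 + 10·log₁₀(11) = 86 + 10.414 = 96.41 dB(A).

96.4 dB(A)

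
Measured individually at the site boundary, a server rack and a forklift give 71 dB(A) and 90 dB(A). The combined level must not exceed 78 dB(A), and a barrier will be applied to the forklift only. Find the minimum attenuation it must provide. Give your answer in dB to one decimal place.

Fixed contribution from the other source: Σ 10^(L/10) = 10^(71/10) = 1.259e+07 (71.00 dB(A)).
The limit corresponds to 10^(78/10) = 6.310e+07; subtracting the fixed part leaves 5.051e+07 for the forklift, i.e. 77.03 dB(A).
Required insertion loss = 90 − 77.03 = 12.97 dB.

13.0 dB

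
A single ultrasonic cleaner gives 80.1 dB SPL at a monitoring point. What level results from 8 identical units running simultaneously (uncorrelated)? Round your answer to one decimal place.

89.1 dB SPL

L_total = L₁ + 10·log₁₀ N for N identical incoherent sources.
L_total = 80.1 + 10·log₁₀(8) = 80.1 + 9.031 = 89.13 dB SPL.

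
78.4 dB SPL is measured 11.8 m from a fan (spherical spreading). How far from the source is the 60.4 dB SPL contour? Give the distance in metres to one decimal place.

For a point source L₁ − L₂ = 20·log₁₀(r₂/r₁), so r₂ = r₁·10^((L₁−L₂)/20).
r₂ = 11.8·10^((78.4−60.4)/20) = 11.8·10^(18.0/20) = 93.73 m.

93.7 m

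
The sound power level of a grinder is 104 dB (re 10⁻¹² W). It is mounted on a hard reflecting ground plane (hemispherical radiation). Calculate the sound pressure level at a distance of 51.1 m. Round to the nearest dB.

Free-field hemispherical radiation: L_p = L_w − 10·log₁₀(2π·r²), r = 51.1 m.
2π·r² = 1.641e+04 m², 10·log₁₀ of that is 42.150 dB.
L_p = 104 − 42.150 = 61.85 dB.

62 dB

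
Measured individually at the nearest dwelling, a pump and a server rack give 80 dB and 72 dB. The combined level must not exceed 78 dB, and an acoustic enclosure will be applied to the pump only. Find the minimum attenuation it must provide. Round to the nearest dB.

3 dB

Everything except the pump sums to 10^(72/10) = 1.585e+07 in linear terms, 72.00 dB.
The limit corresponds to 10^(78/10) = 6.310e+07; subtracting the fixed part leaves 4.725e+07 for the pump, i.e. 76.74 dB.
So the pump must be reduced from 80 to 76.74 dB: IL = 3.26 dB.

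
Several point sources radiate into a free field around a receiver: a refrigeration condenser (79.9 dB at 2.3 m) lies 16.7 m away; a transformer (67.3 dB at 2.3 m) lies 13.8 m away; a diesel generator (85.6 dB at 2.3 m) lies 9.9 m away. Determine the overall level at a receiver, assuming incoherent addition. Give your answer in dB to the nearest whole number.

73 dB

Propagate each source to the receiver with L = L_ref − 20·log₁₀(r/r_ref), then add intensities.
refrigeration condenser: 79.9 − 20·log₁₀(16.7/2.3) = 79.9 − 17.22 = 62.68 dB.
transformer: 67.3 − 20·log₁₀(13.8/2.3) = 67.3 − 15.56 = 51.74 dB.
diesel generator: 85.6 − 20·log₁₀(9.9/2.3) = 85.6 − 12.68 = 72.92 dB.
Σ 10^(L/10) = 2.160e+07 → L_total = 10·log₁₀(2.160e+07) = 73.34 dB.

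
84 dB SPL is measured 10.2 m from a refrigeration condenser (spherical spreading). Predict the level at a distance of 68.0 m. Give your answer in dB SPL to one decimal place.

67.5 dB SPL

For a point source, L₂ = L₁ − 20·log₁₀(r₂/r₁).
L₂ = 84 − 20·log₁₀(68.0/10.2) = 84 − 16.478 = 67.52 dB SPL.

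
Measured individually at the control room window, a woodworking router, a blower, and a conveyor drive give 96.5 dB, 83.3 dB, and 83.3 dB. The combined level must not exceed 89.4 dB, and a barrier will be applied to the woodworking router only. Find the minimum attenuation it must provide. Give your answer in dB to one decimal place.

Fixed contribution from the other sources: Σ 10^(L/10) = 10^(83.3/10) + 10^(83.3/10) = 4.276e+08 (86.31 dB).
The limit corresponds to 10^(89.4/10) = 8.710e+08; subtracting the fixed part leaves 4.434e+08 for the woodworking router, i.e. 86.47 dB.
Required insertion loss = 96.5 − 86.47 = 10.03 dB.

10.0 dB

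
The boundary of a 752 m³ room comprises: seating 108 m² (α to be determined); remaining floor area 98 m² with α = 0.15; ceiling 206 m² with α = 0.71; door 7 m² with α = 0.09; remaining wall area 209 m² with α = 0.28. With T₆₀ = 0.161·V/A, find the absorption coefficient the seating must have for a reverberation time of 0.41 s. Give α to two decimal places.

0.70

Required total absorption A = 0.161·752/0.41 = 295.30 m².
Absorption from the other surfaces = 98·0.15 + 206·0.71 + 7·0.09 + 209·0.28 = 220.11 m², so the seating must supply 75.19 m² over 108 m².
α = 75.19/108 = 0.696.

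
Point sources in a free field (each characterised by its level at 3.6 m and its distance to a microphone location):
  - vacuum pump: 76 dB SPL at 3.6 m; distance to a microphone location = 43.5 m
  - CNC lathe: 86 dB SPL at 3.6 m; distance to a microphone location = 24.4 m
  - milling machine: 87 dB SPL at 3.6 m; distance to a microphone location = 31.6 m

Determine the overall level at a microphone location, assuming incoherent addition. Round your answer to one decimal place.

71.9 dB SPL

Apply inverse-square spreading to bring every level to the receiver, then sum 10^(L/10).
vacuum pump: 76 − 20·log₁₀(43.5/3.6) = 76 − 21.64 = 54.36 dB SPL.
CNC lathe: 86 − 20·log₁₀(24.4/3.6) = 86 − 16.62 = 69.38 dB SPL.
milling machine: 87 − 20·log₁₀(31.6/3.6) = 87 − 18.87 = 68.13 dB SPL.
Σ 10^(L/10) = 1.544e+07 → L_total = 10·log₁₀(1.544e+07) = 71.89 dB SPL.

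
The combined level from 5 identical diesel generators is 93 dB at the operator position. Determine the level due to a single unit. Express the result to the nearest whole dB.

Dividing the total intensity by 5 lowers the level by 10·log₁₀ 5 = 6.990 dB: L₁ = 93 − 6.990.

86 dB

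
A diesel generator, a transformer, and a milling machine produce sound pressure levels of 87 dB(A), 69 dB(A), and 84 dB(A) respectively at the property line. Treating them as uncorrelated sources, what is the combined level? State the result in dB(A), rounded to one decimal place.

88.8 dB(A)

For uncorrelated sources the intensities add, so convert each level to linear form, sum, and take 10·log₁₀ of the total.
Σ 10^(L/10) = 10^(87/10) + 10^(69/10) + 10^(84/10) = 7.603e+08.
L_total = 10·log₁₀(7.603e+08) = 88.81 dB(A).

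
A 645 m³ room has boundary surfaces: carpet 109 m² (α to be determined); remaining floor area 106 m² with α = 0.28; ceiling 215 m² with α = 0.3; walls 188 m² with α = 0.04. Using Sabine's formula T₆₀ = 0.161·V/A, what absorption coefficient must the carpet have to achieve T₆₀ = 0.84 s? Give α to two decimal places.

Required total absorption A = 0.161·645/0.84 = 123.62 m².
Absorption from the other surfaces = 106·0.28 + 215·0.3 + 188·0.04 = 101.70 m², so the carpet must supply 21.92 m² over 109 m².
α = 21.92/109 = 0.201.

0.20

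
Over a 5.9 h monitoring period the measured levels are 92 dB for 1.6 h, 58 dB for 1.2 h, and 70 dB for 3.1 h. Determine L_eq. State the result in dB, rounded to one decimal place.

86.4 dB

L_eq = 10·log₁₀[(1/T)·Σ tᵢ·10^(Lᵢ/10)] with T = 5.9 h.
Σ tᵢ·10^(Lᵢ/10) = 1.6·10^(92/10) + 1.2·10^(58/10) + 3.1·10^(70/10) = 2.568e+09.
L_eq = 10·log₁₀(2.568e+09/5.9) = 86.39 dB.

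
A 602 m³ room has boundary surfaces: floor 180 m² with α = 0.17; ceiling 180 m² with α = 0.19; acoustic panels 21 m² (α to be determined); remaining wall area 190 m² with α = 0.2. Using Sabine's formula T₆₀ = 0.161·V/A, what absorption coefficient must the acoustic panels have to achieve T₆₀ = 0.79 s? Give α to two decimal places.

Required total absorption A = 0.161·602/0.79 = 122.69 m².
Absorption from the other surfaces = 180·0.17 + 180·0.19 + 190·0.2 = 102.80 m², so the acoustic panels must supply 19.89 m² over 21 m².
α = 19.89/21 = 0.947.

0.95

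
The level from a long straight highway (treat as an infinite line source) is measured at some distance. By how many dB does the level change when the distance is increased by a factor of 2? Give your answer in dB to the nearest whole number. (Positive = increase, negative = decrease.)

-3 dB

A line source loses 3 dB per doubling of distance; generally ΔL = −10·log₁₀(r₂/r₁).
ΔL = −10·log₁₀(2) = -3.01 dB.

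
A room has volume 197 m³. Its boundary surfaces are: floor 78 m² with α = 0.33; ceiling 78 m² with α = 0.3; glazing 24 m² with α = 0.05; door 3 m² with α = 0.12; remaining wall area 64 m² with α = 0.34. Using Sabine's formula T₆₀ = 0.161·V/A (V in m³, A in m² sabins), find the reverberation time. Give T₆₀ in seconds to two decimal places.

0.44 s

Total absorption A = 78·0.33 + 78·0.3 + 24·0.05 + 3·0.12 + 64·0.34 = 72.46 m² sabins.
T₆₀ = 0.161 × 197 / 72.46 = 0.438 s.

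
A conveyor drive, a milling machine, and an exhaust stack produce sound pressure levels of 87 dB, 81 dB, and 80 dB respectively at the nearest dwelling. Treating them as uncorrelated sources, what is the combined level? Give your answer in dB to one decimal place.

Incoherent sources combine by intensity addition: L_total = 10·log₁₀(Σ 10^(L_i/10)).
Σ 10^(L/10) = 10^(87/10) + 10^(81/10) + 10^(80/10) = 7.271e+08.
L_total = 10·log₁₀(7.271e+08) = 88.62 dB.

88.6 dB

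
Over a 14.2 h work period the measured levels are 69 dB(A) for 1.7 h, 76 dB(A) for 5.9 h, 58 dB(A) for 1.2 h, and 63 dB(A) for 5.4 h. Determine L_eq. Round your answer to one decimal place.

Weight each interval's intensity by its duration and average over T = 14.2 h:
Σ tᵢ·10^(Lᵢ/10) = 1.7·10^(69/10) + 5.9·10^(76/10) + 1.2·10^(58/10) + 5.4·10^(63/10) = 2.599e+08.
L_eq = 10·log₁₀(2.599e+08/14.2) = 72.63 dB(A).

72.6 dB(A)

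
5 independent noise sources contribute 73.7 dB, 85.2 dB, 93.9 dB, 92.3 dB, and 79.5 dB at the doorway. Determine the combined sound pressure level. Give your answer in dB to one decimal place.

96.6 dB

For uncorrelated sources the intensities add, so convert each level to linear form, sum, and take 10·log₁₀ of the total.
Σ 10^(L/10) = 10^(73.7/10) + 10^(85.2/10) + 10^(93.9/10) + 10^(92.3/10) + 10^(79.5/10) = 4.597e+09.
L_total = 10·log₁₀(4.597e+09) = 96.62 dB.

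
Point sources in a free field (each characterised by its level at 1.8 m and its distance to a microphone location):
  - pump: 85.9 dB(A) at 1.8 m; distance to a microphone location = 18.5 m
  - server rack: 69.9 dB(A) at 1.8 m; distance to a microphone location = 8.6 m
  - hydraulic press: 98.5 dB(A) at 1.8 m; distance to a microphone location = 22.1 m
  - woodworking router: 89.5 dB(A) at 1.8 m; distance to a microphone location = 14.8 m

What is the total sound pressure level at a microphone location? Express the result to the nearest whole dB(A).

78 dB(A)

Propagate each source to the receiver with L = L_ref − 20·log₁₀(r/r_ref), then add intensities.
pump: 85.9 − 20·log₁₀(18.5/1.8) = 85.9 − 20.24 = 65.66 dB(A).
server rack: 69.9 − 20·log₁₀(8.6/1.8) = 69.9 − 13.58 = 56.32 dB(A).
hydraulic press: 98.5 − 20·log₁₀(22.1/1.8) = 98.5 − 21.78 = 76.72 dB(A).
woodworking router: 89.5 − 20·log₁₀(14.8/1.8) = 89.5 − 18.30 = 71.20 dB(A).
Σ 10^(L/10) = 6.426e+07 → L_total = 10·log₁₀(6.426e+07) = 78.08 dB(A).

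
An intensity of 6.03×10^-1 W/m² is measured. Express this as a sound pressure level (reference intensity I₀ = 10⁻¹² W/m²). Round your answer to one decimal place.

I/I₀ = 6.03×10^-1/10⁻¹² = 6.03×10^11, and L = 10·log₁₀(I/I₀).
L = 10·(0.7803 + 11) = 117.80 dB.

117.8 dB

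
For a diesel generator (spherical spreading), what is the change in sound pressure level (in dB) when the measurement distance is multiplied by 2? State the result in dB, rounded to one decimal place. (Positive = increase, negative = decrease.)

-6.0 dB

A point source loses 6 dB per doubling of distance; generally ΔL = −20·log₁₀(r₂/r₁).
ΔL = −20·log₁₀(2) = -6.02 dB.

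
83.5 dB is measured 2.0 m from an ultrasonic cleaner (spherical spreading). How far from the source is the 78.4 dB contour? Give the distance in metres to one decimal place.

3.6 m

For a point source L₁ − L₂ = 20·log₁₀(r₂/r₁), so r₂ = r₁·10^((L₁−L₂)/20).
r₂ = 2.0·10^((83.5−78.4)/20) = 2.0·10^(5.1/20) = 3.60 m.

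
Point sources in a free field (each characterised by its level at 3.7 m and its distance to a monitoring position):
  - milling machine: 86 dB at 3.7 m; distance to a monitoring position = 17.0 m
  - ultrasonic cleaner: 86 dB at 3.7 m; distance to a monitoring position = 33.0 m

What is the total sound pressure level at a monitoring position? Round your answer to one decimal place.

First find each source's level at the receiver (point-source: −20·log₁₀(r/r_ref)), then combine on an intensity basis.
milling machine: 86 − 20·log₁₀(17.0/3.7) = 86 − 13.24 = 72.76 dB.
ultrasonic cleaner: 86 − 20·log₁₀(33.0/3.7) = 86 − 19.01 = 66.99 dB.
Σ 10^(L/10) = 2.386e+07 → L_total = 10·log₁₀(2.386e+07) = 73.78 dB.

73.8 dB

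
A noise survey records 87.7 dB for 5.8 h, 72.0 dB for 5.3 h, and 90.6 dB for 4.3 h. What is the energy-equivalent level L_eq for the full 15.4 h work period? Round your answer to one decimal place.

87.4 dB

The energy average is taken in the linear domain: L_eq = 10·log₁₀[(Σ tᵢ·10^(Lᵢ/10))/T], T = 15.4 h.
Σ tᵢ·10^(Lᵢ/10) = 5.8·10^(87.7/10) + 5.3·10^(72.0/10) + 4.3·10^(90.6/10) = 8.436e+09.
L_eq = 10·log₁₀(8.436e+09/15.4) = 87.39 dB.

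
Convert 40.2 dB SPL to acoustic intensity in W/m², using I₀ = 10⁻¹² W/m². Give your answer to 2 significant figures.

L = 10·log₁₀(I/I₀) ⇒ I = I₀·10^(L/10) = 10⁻¹² × 10^4.02.

1.0e-08 W/m²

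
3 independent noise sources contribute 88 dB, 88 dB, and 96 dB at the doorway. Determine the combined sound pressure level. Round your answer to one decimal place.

97.2 dB

For uncorrelated sources the intensities add, so convert each level to linear form, sum, and take 10·log₁₀ of the total.
Σ 10^(L/10) = 10^(88/10) + 10^(88/10) + 10^(96/10) = 5.243e+09.
L_total = 10·log₁₀(5.243e+09) = 97.20 dB.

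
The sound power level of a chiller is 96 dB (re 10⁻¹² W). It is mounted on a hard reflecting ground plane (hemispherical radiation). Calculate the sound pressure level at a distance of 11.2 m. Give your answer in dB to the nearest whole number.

The power spreads over a hemisphere of area 2π·r², so L_p = L_w − 10·log₁₀(2π·r²).
2π·r² = 788.2 m², 10·log₁₀ of that is 28.966 dB.
L_p = 96 − 28.966 = 67.03 dB.

67 dB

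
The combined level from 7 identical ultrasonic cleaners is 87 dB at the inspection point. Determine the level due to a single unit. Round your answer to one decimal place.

78.5 dB

Dividing the total intensity by 7 lowers the level by 10·log₁₀ 7 = 8.451 dB: L₁ = 87 − 8.451.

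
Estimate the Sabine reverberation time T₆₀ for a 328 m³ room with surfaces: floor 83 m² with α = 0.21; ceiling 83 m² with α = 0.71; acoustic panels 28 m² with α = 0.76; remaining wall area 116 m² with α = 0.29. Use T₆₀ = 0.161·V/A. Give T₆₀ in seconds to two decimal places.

0.40 s

Summing Sᵢαᵢ: 83·0.21 + 83·0.71 + 28·0.76 + 116·0.29 = 131.28 m².
T₆₀ = 0.161 × 328 / 131.28 = 0.402 s.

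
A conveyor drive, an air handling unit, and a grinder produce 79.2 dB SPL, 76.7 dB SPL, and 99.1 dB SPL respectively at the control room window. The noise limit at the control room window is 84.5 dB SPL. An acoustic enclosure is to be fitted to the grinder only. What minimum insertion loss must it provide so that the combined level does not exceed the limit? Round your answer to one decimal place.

17.3 dB

Everything except the grinder sums to 10^(79.2/10) + 10^(76.7/10) = 1.299e+08 in linear terms, 81.14 dB SPL.
To meet 84.5 dB SPL overall, the treated grinder may contribute at most 10^(84.5/10) − 1.299e+08 = 1.519e+08, i.e. 81.82 dB SPL.
Required insertion loss = 99.1 − 81.82 = 17.28 dB.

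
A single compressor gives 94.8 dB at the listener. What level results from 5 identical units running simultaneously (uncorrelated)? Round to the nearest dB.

102 dB

N identical incoherent sources raise the level by 10·log₁₀ N.
L_total = 94.8 + 10·log₁₀(5) = 94.8 + 6.990 = 101.79 dB.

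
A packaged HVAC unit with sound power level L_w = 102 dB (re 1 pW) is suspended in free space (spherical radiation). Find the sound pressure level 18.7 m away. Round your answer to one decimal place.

65.6 dB

Free-field spherical radiation: L_p = L_w − 10·log₁₀(4π·r²), r = 18.7 m.
4π·r² = 4394 m², 10·log₁₀ of that is 36.429 dB.
L_p = 102 − 36.429 = 65.57 dB.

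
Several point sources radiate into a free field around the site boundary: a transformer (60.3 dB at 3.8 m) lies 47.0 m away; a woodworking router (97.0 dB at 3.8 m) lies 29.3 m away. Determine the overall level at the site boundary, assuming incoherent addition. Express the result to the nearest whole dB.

79 dB

Propagate each source to the receiver with L = L_ref − 20·log₁₀(r/r_ref), then add intensities.
transformer: 60.3 − 20·log₁₀(47.0/3.8) = 60.3 − 21.85 = 38.45 dB.
woodworking router: 97.0 − 20·log₁₀(29.3/3.8) = 97.0 − 17.74 = 79.26 dB.
Σ 10^(L/10) = 8.431e+07 → L_total = 10·log₁₀(8.431e+07) = 79.26 dB.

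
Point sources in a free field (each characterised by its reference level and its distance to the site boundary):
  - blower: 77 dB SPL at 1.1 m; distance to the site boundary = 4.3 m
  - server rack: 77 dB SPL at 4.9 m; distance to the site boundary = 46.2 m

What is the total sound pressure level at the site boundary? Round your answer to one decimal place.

Propagate each source to the receiver with L = L_ref − 20·log₁₀(r/r_ref), then add intensities.
blower: 77 − 20·log₁₀(4.3/1.1) = 77 − 11.84 = 65.16 dB SPL.
server rack: 77 − 20·log₁₀(46.2/4.9) = 77 − 19.49 = 57.51 dB SPL.
Σ 10^(L/10) = 3.844e+06 → L_total = 10·log₁₀(3.844e+06) = 65.85 dB SPL.

65.8 dB SPL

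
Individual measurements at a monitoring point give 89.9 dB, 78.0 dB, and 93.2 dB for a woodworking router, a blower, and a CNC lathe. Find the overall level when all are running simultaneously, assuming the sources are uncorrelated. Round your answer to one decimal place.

95.0 dB

For uncorrelated sources the intensities add, so convert each level to linear form, sum, and take 10·log₁₀ of the total.
Σ 10^(L/10) = 10^(89.9/10) + 10^(78.0/10) + 10^(93.2/10) = 3.130e+09.
L_total = 10·log₁₀(3.130e+09) = 94.95 dB.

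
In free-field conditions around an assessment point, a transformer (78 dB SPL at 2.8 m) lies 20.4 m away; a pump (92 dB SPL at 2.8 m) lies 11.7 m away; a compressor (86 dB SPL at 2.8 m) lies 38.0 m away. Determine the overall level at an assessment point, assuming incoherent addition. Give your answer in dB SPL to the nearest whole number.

Propagate each source to the receiver with L = L_ref − 20·log₁₀(r/r_ref), then add intensities.
transformer: 78 − 20·log₁₀(20.4/2.8) = 78 − 17.25 = 60.75 dB SPL.
pump: 92 − 20·log₁₀(11.7/2.8) = 92 − 12.42 = 79.58 dB SPL.
compressor: 86 − 20·log₁₀(38.0/2.8) = 86 − 22.65 = 63.35 dB SPL.
Σ 10^(L/10) = 9.412e+07 → L_total = 10·log₁₀(9.412e+07) = 79.74 dB SPL.

80 dB SPL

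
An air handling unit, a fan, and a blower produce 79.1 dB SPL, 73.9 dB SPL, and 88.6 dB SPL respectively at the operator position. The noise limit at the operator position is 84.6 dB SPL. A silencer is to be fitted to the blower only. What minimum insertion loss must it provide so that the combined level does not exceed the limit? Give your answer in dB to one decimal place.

Fixed contribution from the other sources: Σ 10^(L/10) = 10^(79.1/10) + 10^(73.9/10) = 1.058e+08 (80.25 dB SPL).
To meet 84.6 dB SPL overall, the treated blower may contribute at most 10^(84.6/10) − 1.058e+08 = 1.826e+08, i.e. 82.61 dB SPL.
So the blower must be reduced from 88.6 to 82.61 dB SPL: IL = 5.99 dB.

6.0 dB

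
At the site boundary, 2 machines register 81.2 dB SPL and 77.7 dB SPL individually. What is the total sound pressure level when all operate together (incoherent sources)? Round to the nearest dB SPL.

For uncorrelated sources the intensities add, so convert each level to linear form, sum, and take 10·log₁₀ of the total.
Σ 10^(L/10) = 10^(81.2/10) + 10^(77.7/10) = 1.907e+08.
L_total = 10·log₁₀(1.907e+08) = 82.80 dB SPL.

83 dB SPL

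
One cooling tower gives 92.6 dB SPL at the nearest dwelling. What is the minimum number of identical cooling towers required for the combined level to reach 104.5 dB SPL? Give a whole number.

16

N identical sources give L₁ + 10·log₁₀ N, so require 10·log₁₀ N ≥ 104.5 − 92.6 = 11.9 dB.
N ≥ 10^(11.9/10) = 15.488, so N = 16.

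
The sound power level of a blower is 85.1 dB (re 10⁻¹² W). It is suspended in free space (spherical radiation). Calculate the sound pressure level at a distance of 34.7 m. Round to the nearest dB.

L_p = L_w − 10·log₁₀(4π·r²) with r = 34.7 m.
4π·r² = 1.513e+04 m², 10·log₁₀ of that is 41.799 dB.
L_p = 85.1 − 41.799 = 43.30 dB.

43 dB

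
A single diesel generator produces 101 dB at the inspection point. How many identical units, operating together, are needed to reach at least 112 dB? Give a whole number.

13

Need L₁ + 10·log₁₀ N ≥ 112, i.e. log₁₀ N ≥ 1.10.
N ≥ 10^(11.0/10) = 12.589, so N = 13.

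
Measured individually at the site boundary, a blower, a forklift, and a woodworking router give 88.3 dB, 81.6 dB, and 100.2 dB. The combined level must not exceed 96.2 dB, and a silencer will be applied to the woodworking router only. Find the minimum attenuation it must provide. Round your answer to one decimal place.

Everything except the woodworking router sums to 10^(88.3/10) + 10^(81.6/10) = 8.206e+08 in linear terms, 89.14 dB.
To meet 96.2 dB overall, the treated woodworking router may contribute at most 10^(96.2/10) − 8.206e+08 = 3.348e+09, i.e. 95.25 dB.
So the woodworking router must be reduced from 100.2 to 95.25 dB: IL = 4.95 dB.

5.0 dB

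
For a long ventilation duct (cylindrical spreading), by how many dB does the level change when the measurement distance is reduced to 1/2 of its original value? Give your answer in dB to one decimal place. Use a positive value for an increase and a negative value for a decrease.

A line source loses 3 dB per doubling of distance; generally ΔL = −10·log₁₀(r₂/r₁).
ΔL = −10·log₁₀(0.5) = +3.01 dB.

+3.0 dB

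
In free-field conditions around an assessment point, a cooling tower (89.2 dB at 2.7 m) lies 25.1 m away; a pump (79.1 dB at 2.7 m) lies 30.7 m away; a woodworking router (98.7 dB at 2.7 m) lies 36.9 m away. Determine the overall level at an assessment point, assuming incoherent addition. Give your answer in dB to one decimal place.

77.0 dB

Propagate each source to the receiver with L = L_ref − 20·log₁₀(r/r_ref), then add intensities.
cooling tower: 89.2 − 20·log₁₀(25.1/2.7) = 89.2 − 19.37 = 69.83 dB.
pump: 79.1 − 20·log₁₀(30.7/2.7) = 79.1 − 21.12 = 57.98 dB.
woodworking router: 98.7 − 20·log₁₀(36.9/2.7) = 98.7 − 22.71 = 75.99 dB.
Σ 10^(L/10) = 4.994e+07 → L_total = 10·log₁₀(4.994e+07) = 76.98 dB.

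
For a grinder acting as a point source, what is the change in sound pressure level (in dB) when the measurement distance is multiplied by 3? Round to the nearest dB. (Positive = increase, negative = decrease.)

-10 dB

A point source loses 6 dB per doubling of distance; generally ΔL = −20·log₁₀(r₂/r₁).
ΔL = −20·log₁₀(3) = -9.54 dB.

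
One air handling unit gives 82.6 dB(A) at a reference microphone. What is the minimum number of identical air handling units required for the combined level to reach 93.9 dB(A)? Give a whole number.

Need L₁ + 10·log₁₀ N ≥ 93.9, i.e. log₁₀ N ≥ 1.13.
N ≥ 10^(11.3/10) = 13.490, so N = 14.

14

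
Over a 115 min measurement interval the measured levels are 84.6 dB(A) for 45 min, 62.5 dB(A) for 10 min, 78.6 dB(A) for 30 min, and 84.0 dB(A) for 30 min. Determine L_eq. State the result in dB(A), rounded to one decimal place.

The energy average is taken in the linear domain: L_eq = 10·log₁₀[(Σ tᵢ·10^(Lᵢ/10))/T], T = 115 min.
Σ tᵢ·10^(Lᵢ/10) = 45·10^(84.6/10) + 10·10^(62.5/10) + 30·10^(78.6/10) + 30·10^(84.0/10) = 2.270e+10.
L_eq = 10·log₁₀(2.270e+10/115) = 82.95 dB(A).

83.0 dB(A)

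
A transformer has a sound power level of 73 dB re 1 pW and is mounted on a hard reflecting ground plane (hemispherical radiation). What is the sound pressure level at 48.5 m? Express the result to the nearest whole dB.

31 dB

L_p = L_w − 10·log₁₀(2π·r²) with r = 48.5 m.
2π·r² = 1.478e+04 m², 10·log₁₀ of that is 41.697 dB.
L_p = 73 − 41.697 = 31.30 dB.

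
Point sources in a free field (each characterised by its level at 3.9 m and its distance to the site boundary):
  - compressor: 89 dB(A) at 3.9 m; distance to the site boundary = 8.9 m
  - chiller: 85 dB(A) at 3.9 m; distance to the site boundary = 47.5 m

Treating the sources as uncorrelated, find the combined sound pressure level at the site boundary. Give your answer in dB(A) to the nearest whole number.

82 dB(A)

Propagate each source to the receiver with L = L_ref − 20·log₁₀(r/r_ref), then add intensities.
compressor: 89 − 20·log₁₀(8.9/3.9) = 89 − 7.17 = 81.83 dB(A).
chiller: 85 − 20·log₁₀(47.5/3.9) = 85 − 21.71 = 63.29 dB(A).
Σ 10^(L/10) = 1.547e+08 → L_total = 10·log₁₀(1.547e+08) = 81.89 dB(A).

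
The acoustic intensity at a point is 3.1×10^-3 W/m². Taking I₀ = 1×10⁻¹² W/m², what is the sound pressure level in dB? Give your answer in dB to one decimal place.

L = 10·log₁₀(I/I₀) = 10·log₁₀(3.1×10^-3/10⁻¹²) = 10·log₁₀(3.1×10^9).
L = 10·(0.4914 + 9) = 94.91 dB.

94.9 dB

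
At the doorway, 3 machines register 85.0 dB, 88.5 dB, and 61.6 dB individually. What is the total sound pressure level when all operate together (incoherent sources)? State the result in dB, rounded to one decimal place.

90.1 dB

Incoherent sources combine by intensity addition: L_total = 10·log₁₀(Σ 10^(L_i/10)).
Σ 10^(L/10) = 10^(85.0/10) + 10^(88.5/10) + 10^(61.6/10) = 1.026e+09.
L_total = 10·log₁₀(1.026e+09) = 90.11 dB.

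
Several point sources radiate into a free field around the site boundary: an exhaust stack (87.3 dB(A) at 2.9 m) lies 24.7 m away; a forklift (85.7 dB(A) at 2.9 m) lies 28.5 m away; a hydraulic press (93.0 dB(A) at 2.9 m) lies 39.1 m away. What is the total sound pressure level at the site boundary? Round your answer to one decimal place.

73.5 dB(A)

First find each source's level at the receiver (point-source: −20·log₁₀(r/r_ref)), then combine on an intensity basis.
exhaust stack: 87.3 − 20·log₁₀(24.7/2.9) = 87.3 − 18.61 = 68.69 dB(A).
forklift: 85.7 − 20·log₁₀(28.5/2.9) = 85.7 − 19.85 = 65.85 dB(A).
hydraulic press: 93.0 − 20·log₁₀(39.1/2.9) = 93.0 − 22.60 = 70.40 dB(A).
Σ 10^(L/10) = 2.223e+07 → L_total = 10·log₁₀(2.223e+07) = 73.47 dB(A).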